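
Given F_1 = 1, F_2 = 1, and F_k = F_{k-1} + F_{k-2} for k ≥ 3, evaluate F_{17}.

1597

Iterating the recurrence up to F_{11} = 89 and F_{10} = 55:
F_{12} = F_{11} + F_{10} = 89 + 55 = 144
F_{13} = F_{12} + F_{11} = 144 + 89 = 233
F_{14} = F_{13} + F_{12} = 233 + 144 = 377
F_{15} = F_{14} + F_{13} = 377 + 233 = 610
F_{16} = F_{15} + F_{14} = 610 + 377 = 987
F_{17} = F_{16} + F_{15} = 987 + 610 = 1597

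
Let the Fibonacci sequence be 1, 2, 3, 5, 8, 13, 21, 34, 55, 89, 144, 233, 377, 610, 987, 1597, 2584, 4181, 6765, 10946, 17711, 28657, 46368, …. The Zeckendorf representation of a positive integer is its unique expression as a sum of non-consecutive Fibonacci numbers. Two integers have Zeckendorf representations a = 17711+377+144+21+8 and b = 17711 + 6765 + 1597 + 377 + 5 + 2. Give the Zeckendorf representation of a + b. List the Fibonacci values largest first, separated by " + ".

The two numbers are 18261 and 26457, so their sum is 44718.
Greedy algorithm:
44718: greatest Fibonacci not exceeding it is 28657, leaving 16061
16061: greatest Fibonacci not exceeding it is 10946, leaving 5115
5115: greatest Fibonacci not exceeding it is 4181, leaving 934
934: greatest Fibonacci not exceeding it is 610, leaving 324
324: greatest Fibonacci not exceeding it is 233, leaving 91
91: greatest Fibonacci not exceeding it is 89, leaving 2
2: greatest Fibonacci not exceeding it is 2, leaving 0

28657 + 10946 + 4181 + 610 + 233 + 89 + 2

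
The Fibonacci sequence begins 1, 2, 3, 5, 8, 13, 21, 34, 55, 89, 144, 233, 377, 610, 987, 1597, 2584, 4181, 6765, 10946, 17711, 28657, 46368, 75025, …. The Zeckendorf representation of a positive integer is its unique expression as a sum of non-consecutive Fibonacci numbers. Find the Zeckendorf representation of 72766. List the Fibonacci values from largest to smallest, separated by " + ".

46368 + 17711 + 6765 + 1597 + 233 + 89 + 3

take 46368 (≤ 72766); 72766 − 46368 = 26398
take 17711 (≤ 26398); 26398 − 17711 = 8687
take 6765 (≤ 8687); 8687 − 6765 = 1922
take 1597 (≤ 1922); 1922 − 1597 = 325
take 233 (≤ 325); 325 − 233 = 92
take 89 (≤ 92); 92 − 89 = 3
take 3 (≤ 3); 3 − 3 = 0
So 72766 = 46368 + 17711 + 6765 + 1597 + 233 + 89 + 3, with no two terms consecutive in the sequence.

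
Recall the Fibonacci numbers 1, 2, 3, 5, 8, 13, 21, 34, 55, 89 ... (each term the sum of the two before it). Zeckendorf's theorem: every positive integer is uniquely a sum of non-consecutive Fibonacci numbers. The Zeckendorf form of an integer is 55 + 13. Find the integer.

68

55 + 13 = 68.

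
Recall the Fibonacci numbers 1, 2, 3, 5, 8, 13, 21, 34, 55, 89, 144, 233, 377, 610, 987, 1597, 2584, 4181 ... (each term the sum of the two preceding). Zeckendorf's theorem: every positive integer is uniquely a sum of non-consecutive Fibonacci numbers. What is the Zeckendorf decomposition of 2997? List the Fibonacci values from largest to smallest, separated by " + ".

2584 + 377 + 34 + 2

Greedily peel off the largest Fibonacci term at each step:
largest Fibonacci ≤ 2997 is 2584; 2997 − 2584 = 413
largest Fibonacci ≤ 413 is 377; 413 − 377 = 36
largest Fibonacci ≤ 36 is 34; 36 − 34 = 2
largest Fibonacci ≤ 2 is 2; 2 − 2 = 0
So 2997 = 2584 + 377 + 34 + 2, with no two terms consecutive in the sequence.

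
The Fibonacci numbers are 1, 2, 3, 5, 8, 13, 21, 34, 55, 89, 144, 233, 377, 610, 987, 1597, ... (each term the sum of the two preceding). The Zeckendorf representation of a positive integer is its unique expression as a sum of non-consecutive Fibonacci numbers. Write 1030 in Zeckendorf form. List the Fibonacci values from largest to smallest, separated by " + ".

largest Fibonacci ≤ 1030 is 987; 1030 − 987 = 43
largest Fibonacci ≤ 43 is 34; 43 − 34 = 9
largest Fibonacci ≤ 9 is 8; 9 − 8 = 1
largest Fibonacci ≤ 1 is 1; 1 − 1 = 0
So 1030 = 987 + 34 + 8 + 1, with no two terms consecutive in the sequence.

987 + 34 + 8 + 1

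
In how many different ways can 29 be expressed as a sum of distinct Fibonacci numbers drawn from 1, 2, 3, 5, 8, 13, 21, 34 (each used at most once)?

29 = 21+8 = 21+5+3 = 21+5+2+1 = 13+8+5+3 = … (1 more), for 5 in all.

5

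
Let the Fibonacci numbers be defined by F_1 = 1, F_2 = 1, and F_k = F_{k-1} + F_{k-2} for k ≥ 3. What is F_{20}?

6765

Iterating the recurrence up to F_{15} = 610 and F_{14} = 377:
F_{16} = F_{15} + F_{14} = 610 + 377 = 987
F_{17} = F_{16} + F_{15} = 987 + 610 = 1597
F_{18} = F_{17} + F_{16} = 1597 + 987 = 2584
F_{19} = F_{18} + F_{17} = 2584 + 1597 = 4181
F_{20} = F_{19} + F_{18} = 4181 + 2584 = 6765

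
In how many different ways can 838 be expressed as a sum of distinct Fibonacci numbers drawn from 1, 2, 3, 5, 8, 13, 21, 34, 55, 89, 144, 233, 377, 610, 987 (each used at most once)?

Each representation comes from the Zeckendorf form by replacing some F_k with F_{k−1} + F_{k−2} where possible.
838 = 610+144+55+21+8 = 610+144+55+21+5+3 = 377+233+144+55+21+8 = 610+144+55+21+5+2+1 = … (14 more), for 18 in all.

18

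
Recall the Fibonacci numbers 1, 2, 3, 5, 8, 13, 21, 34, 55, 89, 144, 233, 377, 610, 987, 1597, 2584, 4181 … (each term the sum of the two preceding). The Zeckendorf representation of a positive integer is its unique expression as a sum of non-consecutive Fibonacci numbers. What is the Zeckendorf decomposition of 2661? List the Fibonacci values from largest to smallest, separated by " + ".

2661: greatest Fibonacci not exceeding it is 2584, leaving 77
77: greatest Fibonacci not exceeding it is 55, leaving 22
22: greatest Fibonacci not exceeding it is 21, leaving 1
1: greatest Fibonacci not exceeding it is 1, leaving 0
So 2661 = 2584 + 55 + 21 + 1, with no two terms consecutive in the sequence.

2584 + 55 + 21 + 1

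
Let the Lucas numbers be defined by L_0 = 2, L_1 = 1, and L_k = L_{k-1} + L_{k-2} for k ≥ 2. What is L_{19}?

Iterating the recurrence up to L_{14} = 843 and L_{13} = 521:
L_{15} = L_{14} + L_{13} = 843 + 521 = 1364
L_{16} = L_{15} + L_{14} = 1364 + 843 = 2207
L_{17} = L_{16} + L_{15} = 2207 + 1364 = 3571
L_{18} = L_{17} + L_{16} = 3571 + 2207 = 5778
L_{19} = L_{18} + L_{17} = 5778 + 3571 = 9349

9349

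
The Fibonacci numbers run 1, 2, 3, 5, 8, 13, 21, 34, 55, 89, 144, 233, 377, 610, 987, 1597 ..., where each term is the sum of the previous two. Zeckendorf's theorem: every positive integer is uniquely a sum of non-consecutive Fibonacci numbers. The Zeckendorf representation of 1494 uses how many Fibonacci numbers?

largest Fibonacci ≤ 1494 is 987; 1494 − 987 = 507
largest Fibonacci ≤ 507 is 377; 507 − 377 = 130
largest Fibonacci ≤ 130 is 89; 130 − 89 = 41
largest Fibonacci ≤ 41 is 34; 41 − 34 = 7
largest Fibonacci ≤ 7 is 5; 7 − 5 = 2
largest Fibonacci ≤ 2 is 2; 2 − 2 = 0
1494 = 987 + 377 + 89 + 34 + 5 + 2, which has 6 terms.

6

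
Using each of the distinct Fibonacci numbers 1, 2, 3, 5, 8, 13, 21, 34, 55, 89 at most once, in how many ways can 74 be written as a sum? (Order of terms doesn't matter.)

6

Each representation comes from the Zeckendorf form by replacing some F_k with F_{k−1} + F_{k−2} where possible.
74 = 55+13+5+1 = 55+13+3+2+1 = 34+21+13+5+1 = 55+8+5+3+2+1 = 34+21+13+3+2+1 = … (1 more), for 6 in all.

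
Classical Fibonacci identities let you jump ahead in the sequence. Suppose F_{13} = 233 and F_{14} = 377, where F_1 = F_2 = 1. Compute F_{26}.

121393

By the doubling identity F_{2k} = F_k(2F_{k+1} − F_k): F_{26} = 233·(2·377 − 233) = 233·521 = 121393.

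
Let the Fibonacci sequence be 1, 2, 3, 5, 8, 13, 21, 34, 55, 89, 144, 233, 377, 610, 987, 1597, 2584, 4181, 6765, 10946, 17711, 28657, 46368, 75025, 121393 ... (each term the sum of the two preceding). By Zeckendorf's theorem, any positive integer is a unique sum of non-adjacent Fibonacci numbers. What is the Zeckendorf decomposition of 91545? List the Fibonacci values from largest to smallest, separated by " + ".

take 75025 (≤ 91545); 91545 − 75025 = 16520
take 10946 (≤ 16520); 16520 − 10946 = 5574
take 4181 (≤ 5574); 5574 − 4181 = 1393
take 987 (≤ 1393); 1393 − 987 = 406
take 377 (≤ 406); 406 − 377 = 29
take 21 (≤ 29); 29 − 21 = 8
take 8 (≤ 8); 8 − 8 = 0
So 91545 = 75025 + 10946 + 4181 + 987 + 377 + 21 + 8, with no two terms consecutive in the sequence.

75025 + 10946 + 4181 + 987 + 377 + 21 + 8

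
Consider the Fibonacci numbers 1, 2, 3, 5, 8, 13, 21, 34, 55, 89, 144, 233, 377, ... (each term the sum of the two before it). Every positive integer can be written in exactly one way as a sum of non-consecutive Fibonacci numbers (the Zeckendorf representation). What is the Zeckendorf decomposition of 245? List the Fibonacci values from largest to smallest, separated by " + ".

largest Fibonacci ≤ 245 is 233; 245 − 233 = 12
largest Fibonacci ≤ 12 is 8; 12 − 8 = 4
largest Fibonacci ≤ 4 is 3; 4 − 3 = 1
largest Fibonacci ≤ 1 is 1; 1 − 1 = 0
So 245 = 233 + 8 + 3 + 1, with no two terms consecutive in the sequence.

233 + 8 + 3 + 1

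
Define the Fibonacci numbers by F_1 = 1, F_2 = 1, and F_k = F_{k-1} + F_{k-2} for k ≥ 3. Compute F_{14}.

Iterating the recurrence up to F_{8} = 21 and F_{7} = 13:
F_{9} = F_{8} + F_{7} = 21 + 13 = 34
F_{10} = F_{9} + F_{8} = 34 + 21 = 55
F_{11} = F_{10} + F_{9} = 55 + 34 = 89
F_{12} = F_{11} + F_{10} = 89 + 55 = 144
F_{13} = F_{12} + F_{11} = 144 + 89 = 233
F_{14} = F_{13} + F_{12} = 233 + 144 = 377

377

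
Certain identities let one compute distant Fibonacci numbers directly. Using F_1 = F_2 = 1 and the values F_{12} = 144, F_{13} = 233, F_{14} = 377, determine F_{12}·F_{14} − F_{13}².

-1

144·377 − 233² = 54288 − 54289 = -1. (Cassini's identity: F_{k−1}F_{k+1} − F_k² = (−1)^k.)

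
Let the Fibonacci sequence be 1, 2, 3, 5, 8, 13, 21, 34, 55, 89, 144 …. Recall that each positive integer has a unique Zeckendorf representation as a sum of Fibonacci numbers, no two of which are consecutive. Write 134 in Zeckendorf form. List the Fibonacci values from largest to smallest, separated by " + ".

Greedy algorithm:
134: greatest Fibonacci not exceeding it is 89, leaving 45
45: greatest Fibonacci not exceeding it is 34, leaving 11
11: greatest Fibonacci not exceeding it is 8, leaving 3
3: greatest Fibonacci not exceeding it is 3, leaving 0
So 134 = 89 + 34 + 8 + 3, with no two terms consecutive in the sequence.

89 + 34 + 8 + 3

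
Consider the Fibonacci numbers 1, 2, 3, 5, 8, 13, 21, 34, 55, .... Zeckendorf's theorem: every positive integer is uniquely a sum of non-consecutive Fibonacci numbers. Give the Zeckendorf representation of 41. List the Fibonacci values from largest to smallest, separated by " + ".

Repeatedly subtract the largest Fibonacci number that fits:
41 − 34 = 7
7 − 5 = 2
2 − 2 = 0
So 41 = 34 + 5 + 2, with no two terms consecutive in the sequence.

34 + 5 + 2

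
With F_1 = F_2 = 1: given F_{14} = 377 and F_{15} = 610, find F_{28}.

By the doubling identity F_{2k} = F_k(2F_{k+1} − F_k): F_{28} = 377·(2·610 − 377) = 377·843 = 317811.

317811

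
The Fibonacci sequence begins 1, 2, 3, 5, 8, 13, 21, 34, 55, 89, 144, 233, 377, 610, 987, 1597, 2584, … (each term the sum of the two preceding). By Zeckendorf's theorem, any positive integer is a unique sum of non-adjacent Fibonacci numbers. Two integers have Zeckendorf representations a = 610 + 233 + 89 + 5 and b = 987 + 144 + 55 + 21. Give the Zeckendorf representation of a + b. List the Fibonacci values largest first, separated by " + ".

1597 + 377 + 144 + 21 + 5

The two numbers are 937 and 1207, so their sum is 2144.
Greedy algorithm:
1597 ≤ 2144 < 2584, so take 1597; remainder 547
377 ≤ 547 < 610, so take 377; remainder 170
144 ≤ 170 < 233, so take 144; remainder 26
21 ≤ 26 < 34, so take 21; remainder 5
5 ≤ 5 < 8, so take 5; remainder 0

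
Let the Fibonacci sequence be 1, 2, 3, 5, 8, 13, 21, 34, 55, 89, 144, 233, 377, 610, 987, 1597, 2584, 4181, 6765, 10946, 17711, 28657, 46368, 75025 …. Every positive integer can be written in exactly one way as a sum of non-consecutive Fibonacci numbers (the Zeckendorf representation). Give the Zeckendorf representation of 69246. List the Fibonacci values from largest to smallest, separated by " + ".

46368 + 17711 + 4181 + 610 + 233 + 89 + 34 + 13 + 5 + 2

largest Fibonacci ≤ 69246 is 46368; 69246 − 46368 = 22878
largest Fibonacci ≤ 22878 is 17711; 22878 − 17711 = 5167
largest Fibonacci ≤ 5167 is 4181; 5167 − 4181 = 986
largest Fibonacci ≤ 986 is 610; 986 − 610 = 376
largest Fibonacci ≤ 376 is 233; 376 − 233 = 143
largest Fibonacci ≤ 143 is 89; 143 − 89 = 54
largest Fibonacci ≤ 54 is 34; 54 − 34 = 20
largest Fibonacci ≤ 20 is 13; 20 − 13 = 7
largest Fibonacci ≤ 7 is 5; 7 − 5 = 2
largest Fibonacci ≤ 2 is 2; 2 − 2 = 0
So 69246 = 46368 + 17711 + 4181 + 610 + 233 + 89 + 34 + 13 + 5 + 2, with no two terms consecutive in the sequence.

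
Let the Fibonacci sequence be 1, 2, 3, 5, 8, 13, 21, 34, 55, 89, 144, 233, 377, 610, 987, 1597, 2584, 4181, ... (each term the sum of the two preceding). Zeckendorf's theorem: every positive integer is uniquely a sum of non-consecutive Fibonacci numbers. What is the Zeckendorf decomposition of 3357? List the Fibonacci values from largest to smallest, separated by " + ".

subtract 2584 from 3357: 773 remains
subtract 610 from 773: 163 remains
subtract 144 from 163: 19 remains
subtract 13 from 19: 6 remains
subtract 5 from 6: 1 remains
subtract 1 from 1: 0 remains
So 3357 = 2584 + 610 + 144 + 13 + 5 + 1, with no two terms consecutive in the sequence.

2584 + 610 + 144 + 13 + 5 + 1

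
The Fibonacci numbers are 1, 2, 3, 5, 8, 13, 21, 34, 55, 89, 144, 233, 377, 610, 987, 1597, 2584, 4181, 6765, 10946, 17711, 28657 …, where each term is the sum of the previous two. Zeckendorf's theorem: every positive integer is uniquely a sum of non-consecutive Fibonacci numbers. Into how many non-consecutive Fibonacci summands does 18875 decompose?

Greedy algorithm:
largest Fibonacci ≤ 18875 is 17711; 18875 − 17711 = 1164
largest Fibonacci ≤ 1164 is 987; 1164 − 987 = 177
largest Fibonacci ≤ 177 is 144; 177 − 144 = 33
largest Fibonacci ≤ 33 is 21; 33 − 21 = 12
largest Fibonacci ≤ 12 is 8; 12 − 8 = 4
largest Fibonacci ≤ 4 is 3; 4 − 3 = 1
largest Fibonacci ≤ 1 is 1; 1 − 1 = 0
18875 = 17711 + 987 + 144 + 21 + 8 + 3 + 1, which has 7 terms.

7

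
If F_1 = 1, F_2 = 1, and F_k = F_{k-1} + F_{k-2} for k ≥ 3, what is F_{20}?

Iterating the recurrence up to F_{14} = 377 and F_{13} = 233:
F_{15} = F_{14} + F_{13} = 377 + 233 = 610
F_{16} = F_{15} + F_{14} = 610 + 377 = 987
F_{17} = F_{16} + F_{15} = 987 + 610 = 1597
F_{18} = F_{17} + F_{16} = 1597 + 987 = 2584
F_{19} = F_{18} + F_{17} = 2584 + 1597 = 4181
F_{20} = F_{19} + F_{18} = 4181 + 2584 = 6765

6765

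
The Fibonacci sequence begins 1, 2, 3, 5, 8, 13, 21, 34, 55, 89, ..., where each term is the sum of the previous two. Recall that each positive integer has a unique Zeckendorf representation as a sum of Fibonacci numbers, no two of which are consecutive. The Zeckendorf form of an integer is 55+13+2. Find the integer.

55+13+2 = 70.

70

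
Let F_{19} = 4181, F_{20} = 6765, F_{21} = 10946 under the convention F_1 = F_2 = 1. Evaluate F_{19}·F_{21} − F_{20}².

4181·10946 − 6765² = 45765226 − 45765225 = 1. (Cassini's identity: F_{k−1}F_{k+1} − F_k² = (−1)^k.)

1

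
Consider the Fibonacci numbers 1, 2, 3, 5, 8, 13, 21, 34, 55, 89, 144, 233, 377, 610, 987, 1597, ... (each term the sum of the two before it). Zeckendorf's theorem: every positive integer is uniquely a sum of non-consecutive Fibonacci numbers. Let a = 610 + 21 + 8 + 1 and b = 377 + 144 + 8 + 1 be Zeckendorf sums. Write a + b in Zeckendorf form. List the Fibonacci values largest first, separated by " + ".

987 + 144 + 34 + 5

The two numbers are 640 and 530, so their sum is 1170.
Greedy algorithm:
largest Fibonacci ≤ 1170 is 987; 1170 − 987 = 183
largest Fibonacci ≤ 183 is 144; 183 − 144 = 39
largest Fibonacci ≤ 39 is 34; 39 − 34 = 5
largest Fibonacci ≤ 5 is 5; 5 − 5 = 0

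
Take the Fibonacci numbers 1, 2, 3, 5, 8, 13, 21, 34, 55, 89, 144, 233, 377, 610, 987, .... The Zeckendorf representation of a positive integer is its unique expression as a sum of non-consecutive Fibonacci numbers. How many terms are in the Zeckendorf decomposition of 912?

5

Greedily peel off the largest Fibonacci term at each step:
610 ≤ 912 < 987, so take 610; remainder 302
233 ≤ 302 < 377, so take 233; remainder 69
55 ≤ 69 < 89, so take 55; remainder 14
13 ≤ 14 < 21, so take 13; remainder 1
1 ≤ 1 < 2, so take 1; remainder 0
912 = 610 + 233 + 55 + 13 + 1, which has 5 terms.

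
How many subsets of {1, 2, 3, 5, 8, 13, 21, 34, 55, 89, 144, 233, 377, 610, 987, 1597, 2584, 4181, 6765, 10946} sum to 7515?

Starting from the Zeckendorf form and repeatedly splitting a term F_k into F_{k−1} + F_{k−2} (when neither is already used) reaches every representation.
7515 = 6765+610+89+34+13+3+1 = 6765+610+89+34+8+5+3+1 = 6765+377+233+89+34+13+3+1 = 4181+2584+610+89+34+13+3+1 = 6765+610+89+21+13+8+5+3+1 = … (22 more), for 27 in all.

27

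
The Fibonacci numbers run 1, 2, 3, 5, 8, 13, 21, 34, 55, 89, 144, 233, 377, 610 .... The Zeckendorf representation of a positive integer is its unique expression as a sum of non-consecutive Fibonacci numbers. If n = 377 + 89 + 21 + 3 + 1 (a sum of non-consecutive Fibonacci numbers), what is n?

377 + 89 + 21 + 3 + 1 = 491.

491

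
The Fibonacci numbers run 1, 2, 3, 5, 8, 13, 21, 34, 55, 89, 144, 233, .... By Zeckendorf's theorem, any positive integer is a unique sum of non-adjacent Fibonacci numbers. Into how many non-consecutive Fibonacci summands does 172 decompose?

Greedily peel off the largest Fibonacci term at each step:
172: greatest Fibonacci not exceeding it is 144, leaving 28
28: greatest Fibonacci not exceeding it is 21, leaving 7
7: greatest Fibonacci not exceeding it is 5, leaving 2
2: greatest Fibonacci not exceeding it is 2, leaving 0
172 = 144 + 21 + 5 + 2, which has 4 terms.

4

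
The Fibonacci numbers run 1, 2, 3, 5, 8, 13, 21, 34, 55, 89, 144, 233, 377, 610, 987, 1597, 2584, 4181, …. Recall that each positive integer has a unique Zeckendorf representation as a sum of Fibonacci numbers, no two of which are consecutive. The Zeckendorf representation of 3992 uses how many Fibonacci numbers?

2584 ≤ 3992 < 4181, so take 2584; remainder 1408
987 ≤ 1408 < 1597, so take 987; remainder 421
377 ≤ 421 < 610, so take 377; remainder 44
34 ≤ 44 < 55, so take 34; remainder 10
8 ≤ 10 < 13, so take 8; remainder 2
2 ≤ 2 < 3, so take 2; remainder 0
3992 = 2584 + 987 + 377 + 34 + 8 + 2, which has 6 terms.

6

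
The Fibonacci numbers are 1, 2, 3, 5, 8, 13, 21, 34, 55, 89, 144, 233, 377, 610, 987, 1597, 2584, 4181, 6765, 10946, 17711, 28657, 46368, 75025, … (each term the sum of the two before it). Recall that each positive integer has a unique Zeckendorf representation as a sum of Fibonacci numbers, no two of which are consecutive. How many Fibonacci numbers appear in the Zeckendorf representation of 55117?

55117 − 46368 = 8749
8749 − 6765 = 1984
1984 − 1597 = 387
387 − 377 = 10
10 − 8 = 2
2 − 2 = 0
55117 = 46368 + 6765 + 1597 + 377 + 8 + 2, which has 6 terms.

6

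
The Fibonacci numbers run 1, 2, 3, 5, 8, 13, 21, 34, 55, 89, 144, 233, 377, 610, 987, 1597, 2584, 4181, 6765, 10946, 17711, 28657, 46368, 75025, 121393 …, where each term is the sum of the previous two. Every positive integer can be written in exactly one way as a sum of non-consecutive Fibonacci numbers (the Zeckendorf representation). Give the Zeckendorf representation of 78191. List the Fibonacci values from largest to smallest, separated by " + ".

Greedily peel off the largest Fibonacci term at each step:
78191 − 75025 = 3166
3166 − 2584 = 582
582 − 377 = 205
205 − 144 = 61
61 − 55 = 6
6 − 5 = 1
1 − 1 = 0
So 78191 = 75025 + 2584 + 377 + 144 + 55 + 5 + 1, with no two terms consecutive in the sequence.

75025 + 2584 + 377 + 144 + 55 + 5 + 1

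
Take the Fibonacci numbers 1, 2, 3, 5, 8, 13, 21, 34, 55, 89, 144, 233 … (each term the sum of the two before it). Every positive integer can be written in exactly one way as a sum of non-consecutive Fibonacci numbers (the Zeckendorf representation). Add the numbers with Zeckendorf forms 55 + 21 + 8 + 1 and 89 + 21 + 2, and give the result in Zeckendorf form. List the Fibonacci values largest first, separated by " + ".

The two numbers are 85 and 112, so their sum is 197.
197 − 144 = 53
53 − 34 = 19
19 − 13 = 6
6 − 5 = 1
1 − 1 = 0

144 + 34 + 13 + 5 + 1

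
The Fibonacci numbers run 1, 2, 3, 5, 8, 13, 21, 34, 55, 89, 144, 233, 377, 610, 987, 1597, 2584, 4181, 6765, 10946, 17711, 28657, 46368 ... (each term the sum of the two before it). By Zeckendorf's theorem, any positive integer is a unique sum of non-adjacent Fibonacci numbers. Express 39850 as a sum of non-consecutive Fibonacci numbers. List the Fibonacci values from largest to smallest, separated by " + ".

Greedy algorithm:
28657 ≤ 39850 < 46368, so take 28657; remainder 11193
10946 ≤ 11193 < 17711, so take 10946; remainder 247
233 ≤ 247 < 377, so take 233; remainder 14
13 ≤ 14 < 21, so take 13; remainder 1
1 ≤ 1 < 2, so take 1; remainder 0
So 39850 = 28657 + 10946 + 233 + 13 + 1, with no two terms consecutive in the sequence.

28657 + 10946 + 233 + 13 + 1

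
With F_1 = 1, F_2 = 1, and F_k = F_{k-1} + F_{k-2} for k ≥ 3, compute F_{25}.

Iterating the recurrence up to F_{21} = 10946 and F_{20} = 6765:
F_{22} = F_{21} + F_{20} = 10946 + 6765 = 17711
F_{23} = F_{22} + F_{21} = 17711 + 10946 = 28657
F_{24} = F_{23} + F_{22} = 28657 + 17711 = 46368
F_{25} = F_{24} + F_{23} = 46368 + 28657 = 75025

75025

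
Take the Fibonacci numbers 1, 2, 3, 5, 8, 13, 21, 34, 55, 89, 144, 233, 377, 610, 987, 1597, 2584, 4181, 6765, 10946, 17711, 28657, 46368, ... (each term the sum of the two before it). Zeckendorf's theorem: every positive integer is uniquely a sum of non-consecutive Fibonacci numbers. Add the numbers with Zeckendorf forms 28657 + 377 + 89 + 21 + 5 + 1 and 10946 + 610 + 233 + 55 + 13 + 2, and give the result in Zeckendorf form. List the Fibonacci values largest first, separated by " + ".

The two numbers are 29150 and 11859, so their sum is 41009.
Greedy algorithm:
41009 − 28657 = 12352
12352 − 10946 = 1406
1406 − 987 = 419
419 − 377 = 42
42 − 34 = 8
8 − 8 = 0

28657 + 10946 + 987 + 377 + 34 + 8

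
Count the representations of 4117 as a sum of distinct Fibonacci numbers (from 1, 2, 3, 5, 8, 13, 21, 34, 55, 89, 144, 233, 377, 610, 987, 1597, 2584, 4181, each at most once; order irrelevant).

Starting from the Zeckendorf form and repeatedly splitting a term F_k into F_{k−1} + F_{k−2} (when neither is already used) reaches every representation.
4117 = 2584+987+377+144+21+3+1 = 2584+987+377+144+13+8+3+1 = 2584+987+377+89+55+21+3+1 = … (11 more), for 14 in all.

14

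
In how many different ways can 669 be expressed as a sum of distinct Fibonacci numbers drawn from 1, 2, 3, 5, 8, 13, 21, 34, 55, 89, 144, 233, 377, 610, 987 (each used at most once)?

9

Each representation comes from the Zeckendorf form by replacing some F_k with F_{k−1} + F_{k−2} where possible.
669 = 610+55+3+1 = 610+34+21+3+1 = 377+233+55+3+1 = … (6 more), for 9 in all.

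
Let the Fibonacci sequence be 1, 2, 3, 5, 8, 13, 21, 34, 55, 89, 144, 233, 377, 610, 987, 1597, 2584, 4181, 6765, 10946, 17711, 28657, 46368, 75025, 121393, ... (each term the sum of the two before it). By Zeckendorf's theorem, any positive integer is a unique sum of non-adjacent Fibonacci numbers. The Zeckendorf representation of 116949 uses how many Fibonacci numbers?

9

116949 − 75025 = 41924
41924 − 28657 = 13267
13267 − 10946 = 2321
2321 − 1597 = 724
724 − 610 = 114
114 − 89 = 25
25 − 21 = 4
4 − 3 = 1
1 − 1 = 0
116949 = 75025 + 28657 + 10946 + 1597 + 610 + 89 + 21 + 3 + 1, which has 9 terms.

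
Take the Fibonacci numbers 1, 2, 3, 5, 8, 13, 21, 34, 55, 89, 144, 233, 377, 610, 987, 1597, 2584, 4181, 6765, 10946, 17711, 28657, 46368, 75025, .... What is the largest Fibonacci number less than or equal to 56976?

46368 ≤ 56976 < 75025, so the largest Fibonacci number not exceeding 56976 is 46368.

46368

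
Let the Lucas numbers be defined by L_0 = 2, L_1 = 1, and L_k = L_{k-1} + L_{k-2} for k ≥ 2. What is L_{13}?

521

Iterating the recurrence up to L_{6} = 18 and L_{5} = 11:
L_{7} = L_{6} + L_{5} = 18 + 11 = 29
L_{8} = L_{7} + L_{6} = 29 + 18 = 47
L_{9} = L_{8} + L_{7} = 47 + 29 = 76
L_{10} = L_{9} + L_{8} = 76 + 47 = 123
L_{11} = L_{10} + L_{9} = 123 + 76 = 199
L_{12} = L_{11} + L_{10} = 199 + 123 = 322
L_{13} = L_{12} + L_{11} = 322 + 199 = 521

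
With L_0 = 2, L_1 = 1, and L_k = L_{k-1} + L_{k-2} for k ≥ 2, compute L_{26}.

271443

Iterating the recurrence up to L_{19} = 9349 and L_{18} = 5778:
L_{20} = L_{19} + L_{18} = 9349 + 5778 = 15127
L_{21} = L_{20} + L_{19} = 15127 + 9349 = 24476
L_{22} = L_{21} + L_{20} = 24476 + 15127 = 39603
L_{23} = L_{22} + L_{21} = 39603 + 24476 = 64079
L_{24} = L_{23} + L_{22} = 64079 + 39603 = 103682
L_{25} = L_{24} + L_{23} = 103682 + 64079 = 167761
L_{26} = L_{25} + L_{24} = 167761 + 103682 = 271443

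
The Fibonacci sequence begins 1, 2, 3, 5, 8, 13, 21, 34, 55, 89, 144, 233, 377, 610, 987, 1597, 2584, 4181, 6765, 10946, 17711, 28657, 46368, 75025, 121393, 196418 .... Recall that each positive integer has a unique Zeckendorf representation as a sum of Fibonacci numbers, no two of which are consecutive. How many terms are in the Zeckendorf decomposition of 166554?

7

Repeatedly subtract the largest Fibonacci number that fits:
166554 − 121393 = 45161
45161 − 28657 = 16504
16504 − 10946 = 5558
5558 − 4181 = 1377
1377 − 987 = 390
390 − 377 = 13
13 − 13 = 0
166554 = 121393 + 28657 + 10946 + 4181 + 987 + 377 + 13, which has 7 terms.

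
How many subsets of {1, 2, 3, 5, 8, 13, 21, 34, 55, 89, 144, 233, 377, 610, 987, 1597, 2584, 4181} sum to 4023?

11

Each representation comes from the Zeckendorf form by replacing some F_k with F_{k−1} + F_{k−2} where possible.
4023 = 2584+987+377+55+13+5+2 = 2584+987+377+34+21+13+5+2 = 2584+987+233+144+55+13+5+2 = 2584+987+233+144+34+21+13+5+2 = … (7 more), for 11 in all.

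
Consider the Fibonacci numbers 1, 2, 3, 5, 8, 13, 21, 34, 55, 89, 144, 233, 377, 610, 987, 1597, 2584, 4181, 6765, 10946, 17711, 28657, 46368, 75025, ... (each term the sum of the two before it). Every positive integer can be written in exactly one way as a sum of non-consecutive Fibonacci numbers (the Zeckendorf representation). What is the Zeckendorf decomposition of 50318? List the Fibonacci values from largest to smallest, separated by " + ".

50318: greatest Fibonacci not exceeding it is 46368, leaving 3950
3950: greatest Fibonacci not exceeding it is 2584, leaving 1366
1366: greatest Fibonacci not exceeding it is 987, leaving 379
379: greatest Fibonacci not exceeding it is 377, leaving 2
2: greatest Fibonacci not exceeding it is 2, leaving 0
So 50318 = 46368 + 2584 + 987 + 377 + 2, with no two terms consecutive in the sequence.

46368 + 2584 + 987 + 377 + 2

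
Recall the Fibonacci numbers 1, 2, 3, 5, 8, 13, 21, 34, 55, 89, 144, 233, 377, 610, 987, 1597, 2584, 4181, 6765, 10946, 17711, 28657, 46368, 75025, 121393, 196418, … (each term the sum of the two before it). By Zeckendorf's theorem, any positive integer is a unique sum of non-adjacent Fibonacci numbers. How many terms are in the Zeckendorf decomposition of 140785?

6

largest Fibonacci ≤ 140785 is 121393; 140785 − 121393 = 19392
largest Fibonacci ≤ 19392 is 17711; 19392 − 17711 = 1681
largest Fibonacci ≤ 1681 is 1597; 1681 − 1597 = 84
largest Fibonacci ≤ 84 is 55; 84 − 55 = 29
largest Fibonacci ≤ 29 is 21; 29 − 21 = 8
largest Fibonacci ≤ 8 is 8; 8 − 8 = 0
140785 = 121393 + 17711 + 1597 + 55 + 21 + 8, which has 6 terms.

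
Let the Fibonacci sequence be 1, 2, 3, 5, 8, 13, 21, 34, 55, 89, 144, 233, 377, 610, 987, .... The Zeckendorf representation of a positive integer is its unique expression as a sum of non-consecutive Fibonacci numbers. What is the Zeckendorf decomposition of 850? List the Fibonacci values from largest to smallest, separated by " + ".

610 + 233 + 5 + 2

610 ≤ 850 < 987, so take 610; remainder 240
233 ≤ 240 < 377, so take 233; remainder 7
5 ≤ 7 < 8, so take 5; remainder 2
2 ≤ 2 < 3, so take 2; remainder 0
So 850 = 610 + 233 + 5 + 2, with no two terms consecutive in the sequence.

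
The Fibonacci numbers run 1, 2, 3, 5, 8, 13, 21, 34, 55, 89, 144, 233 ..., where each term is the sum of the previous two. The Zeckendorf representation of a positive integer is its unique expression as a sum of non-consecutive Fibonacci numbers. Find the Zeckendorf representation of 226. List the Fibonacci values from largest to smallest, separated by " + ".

144 + 55 + 21 + 5 + 1

226 − 144 = 82
82 − 55 = 27
27 − 21 = 6
6 − 5 = 1
1 − 1 = 0
So 226 = 144 + 55 + 21 + 5 + 1, with no two terms consecutive in the sequence.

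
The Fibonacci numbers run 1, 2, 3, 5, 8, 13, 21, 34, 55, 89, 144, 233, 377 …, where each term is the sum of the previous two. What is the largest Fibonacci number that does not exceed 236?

233

233 ≤ 236 < 377, so the largest Fibonacci number not exceeding 236 is 233.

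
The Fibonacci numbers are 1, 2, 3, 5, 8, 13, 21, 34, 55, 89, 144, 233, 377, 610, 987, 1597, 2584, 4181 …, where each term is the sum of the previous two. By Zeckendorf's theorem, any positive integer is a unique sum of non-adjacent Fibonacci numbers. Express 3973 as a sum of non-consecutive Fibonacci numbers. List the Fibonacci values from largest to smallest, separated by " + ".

subtract 2584 from 3973: 1389 remains
subtract 987 from 1389: 402 remains
subtract 377 from 402: 25 remains
subtract 21 from 25: 4 remains
subtract 3 from 4: 1 remains
subtract 1 from 1: 0 remains
So 3973 = 2584 + 987 + 377 + 21 + 3 + 1, with no two terms consecutive in the sequence.

2584 + 987 + 377 + 21 + 3 + 1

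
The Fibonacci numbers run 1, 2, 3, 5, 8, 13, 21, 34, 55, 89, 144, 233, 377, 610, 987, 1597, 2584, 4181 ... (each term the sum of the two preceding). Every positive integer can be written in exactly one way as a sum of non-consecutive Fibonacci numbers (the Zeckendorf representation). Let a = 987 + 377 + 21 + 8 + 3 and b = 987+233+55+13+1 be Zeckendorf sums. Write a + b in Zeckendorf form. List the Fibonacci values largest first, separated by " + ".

2584 + 89 + 8 + 3 + 1

The two numbers are 1396 and 1289, so their sum is 2685.
largest Fibonacci ≤ 2685 is 2584; 2685 − 2584 = 101
largest Fibonacci ≤ 101 is 89; 101 − 89 = 12
largest Fibonacci ≤ 12 is 8; 12 − 8 = 4
largest Fibonacci ≤ 4 is 3; 4 − 3 = 1
largest Fibonacci ≤ 1 is 1; 1 − 1 = 0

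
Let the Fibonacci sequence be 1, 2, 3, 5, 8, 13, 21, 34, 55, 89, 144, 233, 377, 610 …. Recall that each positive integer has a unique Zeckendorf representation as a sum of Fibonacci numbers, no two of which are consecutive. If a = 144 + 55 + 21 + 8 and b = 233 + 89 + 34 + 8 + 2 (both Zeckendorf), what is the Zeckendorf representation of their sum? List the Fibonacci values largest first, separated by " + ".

The two numbers are 228 and 366, so their sum is 594.
Greedily peel off the largest Fibonacci term at each step:
377 ≤ 594 < 610, so take 377; remainder 217
144 ≤ 217 < 233, so take 144; remainder 73
55 ≤ 73 < 89, so take 55; remainder 18
13 ≤ 18 < 21, so take 13; remainder 5
5 ≤ 5 < 8, so take 5; remainder 0

377 + 144 + 55 + 13 + 5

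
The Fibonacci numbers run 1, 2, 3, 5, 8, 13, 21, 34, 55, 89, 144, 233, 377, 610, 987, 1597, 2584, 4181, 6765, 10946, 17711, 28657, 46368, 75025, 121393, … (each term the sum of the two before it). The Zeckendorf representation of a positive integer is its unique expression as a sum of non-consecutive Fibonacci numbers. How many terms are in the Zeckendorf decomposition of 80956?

6

Greedy algorithm:
75025 ≤ 80956 < 121393, so take 75025; remainder 5931
4181 ≤ 5931 < 6765, so take 4181; remainder 1750
1597 ≤ 1750 < 2584, so take 1597; remainder 153
144 ≤ 153 < 233, so take 144; remainder 9
8 ≤ 9 < 13, so take 8; remainder 1
1 ≤ 1 < 2, so take 1; remainder 0
80956 = 75025 + 4181 + 1597 + 144 + 8 + 1, which has 6 terms.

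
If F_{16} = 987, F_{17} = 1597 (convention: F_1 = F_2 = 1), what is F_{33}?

By the addition formula F_{m+n} = F_m F_{n+1} + F_{m−1} F_n with m=17, n=16: F_{33} = 1597·1597 + 987·987 = 2550409 + 974169 = 3524578.

3524578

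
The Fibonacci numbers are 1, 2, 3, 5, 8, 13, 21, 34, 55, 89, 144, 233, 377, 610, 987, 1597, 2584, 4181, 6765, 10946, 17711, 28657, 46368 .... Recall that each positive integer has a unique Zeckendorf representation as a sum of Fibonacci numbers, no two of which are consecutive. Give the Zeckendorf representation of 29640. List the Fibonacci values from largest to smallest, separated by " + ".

29640: greatest Fibonacci not exceeding it is 28657, leaving 983
983: greatest Fibonacci not exceeding it is 610, leaving 373
373: greatest Fibonacci not exceeding it is 233, leaving 140
140: greatest Fibonacci not exceeding it is 89, leaving 51
51: greatest Fibonacci not exceeding it is 34, leaving 17
17: greatest Fibonacci not exceeding it is 13, leaving 4
4: greatest Fibonacci not exceeding it is 3, leaving 1
1: greatest Fibonacci not exceeding it is 1, leaving 0
So 29640 = 28657 + 610 + 233 + 89 + 34 + 13 + 3 + 1, with no two terms consecutive in the sequence.

28657 + 610 + 233 + 89 + 34 + 13 + 3 + 1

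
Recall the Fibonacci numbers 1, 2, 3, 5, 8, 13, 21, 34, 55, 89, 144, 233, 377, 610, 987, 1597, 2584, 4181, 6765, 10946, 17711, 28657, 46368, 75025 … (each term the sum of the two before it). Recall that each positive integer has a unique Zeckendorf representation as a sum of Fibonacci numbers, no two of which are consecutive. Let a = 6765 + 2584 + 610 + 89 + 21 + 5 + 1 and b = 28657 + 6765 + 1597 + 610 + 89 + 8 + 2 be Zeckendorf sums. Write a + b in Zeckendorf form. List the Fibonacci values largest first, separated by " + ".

46368 + 987 + 377 + 55 + 13 + 3

The two numbers are 10075 and 37728, so their sum is 47803.
47803: greatest Fibonacci not exceeding it is 46368, leaving 1435
1435: greatest Fibonacci not exceeding it is 987, leaving 448
448: greatest Fibonacci not exceeding it is 377, leaving 71
71: greatest Fibonacci not exceeding it is 55, leaving 16
16: greatest Fibonacci not exceeding it is 13, leaving 3
3: greatest Fibonacci not exceeding it is 3, leaving 0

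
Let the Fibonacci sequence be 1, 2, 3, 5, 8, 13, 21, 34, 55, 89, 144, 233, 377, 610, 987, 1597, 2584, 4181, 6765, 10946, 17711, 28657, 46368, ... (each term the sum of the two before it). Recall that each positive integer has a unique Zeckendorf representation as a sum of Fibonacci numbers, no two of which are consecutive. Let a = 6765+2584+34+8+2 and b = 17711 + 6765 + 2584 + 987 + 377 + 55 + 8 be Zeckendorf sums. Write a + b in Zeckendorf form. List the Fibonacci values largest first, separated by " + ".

The two numbers are 9393 and 28487, so their sum is 37880.
Repeatedly subtract the largest Fibonacci number that fits:
subtract 28657 from 37880: 9223 remains
subtract 6765 from 9223: 2458 remains
subtract 1597 from 2458: 861 remains
subtract 610 from 861: 251 remains
subtract 233 from 251: 18 remains
subtract 13 from 18: 5 remains
subtract 5 from 5: 0 remains

28657 + 6765 + 1597 + 610 + 233 + 13 + 5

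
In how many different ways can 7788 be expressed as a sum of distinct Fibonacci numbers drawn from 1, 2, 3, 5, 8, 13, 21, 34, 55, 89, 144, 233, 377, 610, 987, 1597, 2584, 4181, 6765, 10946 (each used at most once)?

33

Starting from the Zeckendorf form and repeatedly splitting a term F_k into F_{k−1} + F_{k−2} (when neither is already used) reaches every representation.
7788 = 6765+987+34+2 = 6765+987+21+13+2 = 6765+610+377+34+2 = 4181+2584+987+34+2 = 6765+987+21+8+5+2 = … (28 more), for 33 in all.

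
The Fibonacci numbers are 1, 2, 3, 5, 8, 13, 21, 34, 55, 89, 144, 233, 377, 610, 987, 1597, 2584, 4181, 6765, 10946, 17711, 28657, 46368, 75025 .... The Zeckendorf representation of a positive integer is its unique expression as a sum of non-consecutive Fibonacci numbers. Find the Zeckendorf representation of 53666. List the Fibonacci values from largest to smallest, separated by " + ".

46368 + 6765 + 377 + 144 + 8 + 3 + 1

Repeatedly subtract the largest Fibonacci number that fits:
largest Fibonacci ≤ 53666 is 46368; 53666 − 46368 = 7298
largest Fibonacci ≤ 7298 is 6765; 7298 − 6765 = 533
largest Fibonacci ≤ 533 is 377; 533 − 377 = 156
largest Fibonacci ≤ 156 is 144; 156 − 144 = 12
largest Fibonacci ≤ 12 is 8; 12 − 8 = 4
largest Fibonacci ≤ 4 is 3; 4 − 3 = 1
largest Fibonacci ≤ 1 is 1; 1 − 1 = 0
So 53666 = 46368 + 6765 + 377 + 144 + 8 + 3 + 1, with no two terms consecutive in the sequence.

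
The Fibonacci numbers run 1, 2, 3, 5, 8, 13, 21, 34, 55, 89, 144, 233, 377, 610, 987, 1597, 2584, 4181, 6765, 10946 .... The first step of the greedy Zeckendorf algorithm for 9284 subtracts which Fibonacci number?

6765 ≤ 9284 < 10946, so the largest Fibonacci number not exceeding 9284 is 6765.

6765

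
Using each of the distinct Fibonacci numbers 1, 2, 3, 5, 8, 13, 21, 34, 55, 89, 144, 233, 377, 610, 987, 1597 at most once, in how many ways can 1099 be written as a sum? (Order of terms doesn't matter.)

18

1099 = 987+89+21+2 = 987+89+13+8+2 = 987+55+34+21+2 = … (15 more), for 18 in all.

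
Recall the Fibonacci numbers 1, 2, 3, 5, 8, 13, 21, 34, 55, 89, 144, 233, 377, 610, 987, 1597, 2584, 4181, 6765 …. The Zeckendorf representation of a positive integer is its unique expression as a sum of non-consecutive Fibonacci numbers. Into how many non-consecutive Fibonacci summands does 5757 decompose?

6

5757: greatest Fibonacci not exceeding it is 4181, leaving 1576
1576: greatest Fibonacci not exceeding it is 987, leaving 589
589: greatest Fibonacci not exceeding it is 377, leaving 212
212: greatest Fibonacci not exceeding it is 144, leaving 68
68: greatest Fibonacci not exceeding it is 55, leaving 13
13: greatest Fibonacci not exceeding it is 13, leaving 0
5757 = 4181 + 987 + 377 + 144 + 55 + 13, which has 6 terms.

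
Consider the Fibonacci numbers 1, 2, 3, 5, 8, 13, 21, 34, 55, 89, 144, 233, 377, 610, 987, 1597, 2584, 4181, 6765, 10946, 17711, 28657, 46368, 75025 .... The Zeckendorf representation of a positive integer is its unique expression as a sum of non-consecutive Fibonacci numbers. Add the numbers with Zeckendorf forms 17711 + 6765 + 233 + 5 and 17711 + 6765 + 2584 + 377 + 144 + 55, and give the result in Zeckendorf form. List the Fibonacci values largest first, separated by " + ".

The two numbers are 24714 and 27636, so their sum is 52350.
Greedily peel off the largest Fibonacci term at each step:
52350: greatest Fibonacci not exceeding it is 46368, leaving 5982
5982: greatest Fibonacci not exceeding it is 4181, leaving 1801
1801: greatest Fibonacci not exceeding it is 1597, leaving 204
204: greatest Fibonacci not exceeding it is 144, leaving 60
60: greatest Fibonacci not exceeding it is 55, leaving 5
5: greatest Fibonacci not exceeding it is 5, leaving 0

46368 + 4181 + 1597 + 144 + 55 + 5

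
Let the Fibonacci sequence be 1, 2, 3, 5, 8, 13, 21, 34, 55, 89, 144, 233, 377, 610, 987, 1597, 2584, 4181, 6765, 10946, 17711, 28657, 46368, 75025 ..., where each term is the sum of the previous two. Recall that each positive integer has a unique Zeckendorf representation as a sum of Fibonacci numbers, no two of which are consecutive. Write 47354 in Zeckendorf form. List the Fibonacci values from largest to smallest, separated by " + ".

Repeatedly subtract the largest Fibonacci number that fits:
largest Fibonacci ≤ 47354 is 46368; 47354 − 46368 = 986
largest Fibonacci ≤ 986 is 610; 986 − 610 = 376
largest Fibonacci ≤ 376 is 233; 376 − 233 = 143
largest Fibonacci ≤ 143 is 89; 143 − 89 = 54
largest Fibonacci ≤ 54 is 34; 54 − 34 = 20
largest Fibonacci ≤ 20 is 13; 20 − 13 = 7
largest Fibonacci ≤ 7 is 5; 7 − 5 = 2
largest Fibonacci ≤ 2 is 2; 2 − 2 = 0
So 47354 = 46368 + 610 + 233 + 89 + 34 + 13 + 5 + 2, with no two terms consecutive in the sequence.

46368 + 610 + 233 + 89 + 34 + 13 + 5 + 2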